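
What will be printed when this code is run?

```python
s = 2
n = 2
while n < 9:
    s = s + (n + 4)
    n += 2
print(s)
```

38

n=2: s = 2+6 = 8
n=4: s = 8+8 = 16
n=6: s = 16+10 = 26
n=8: s = 26+12 = 38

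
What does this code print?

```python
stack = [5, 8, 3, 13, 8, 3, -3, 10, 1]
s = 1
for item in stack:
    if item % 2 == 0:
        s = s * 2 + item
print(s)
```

item=5: not even
item=8: even, s = 1*2+8 = 10
item=3: not even
item=13: not even
item=8: even, s = 10*2+8 = 28
item=3: not even
item=-3: not even
item=10: even, s = 28*2+10 = 66
item=1: not even

66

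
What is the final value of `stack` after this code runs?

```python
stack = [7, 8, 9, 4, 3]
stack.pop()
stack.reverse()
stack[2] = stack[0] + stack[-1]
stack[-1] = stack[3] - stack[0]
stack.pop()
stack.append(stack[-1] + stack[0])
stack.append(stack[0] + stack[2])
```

[4, 9, 11, 15, 15]

pop() removes 3 → [7, 8, 9, 4]
reverse → [4, 9, 8, 7]
stack[2] = stack[0]+stack[-1] = 4+7 = 11 → [4, 9, 11, 7]
stack[-1] = stack[3]-stack[0] = 7-4 = 3 → [4, 9, 11, 3]
pop() removes 3 → [4, 9, 11]
append stack[-1]+stack[0] = 11+4 = 15 → [4, 9, 11, 15]
append stack[0]+stack[2] = 4+11 = 15 → [4, 9, 11, 15, 15]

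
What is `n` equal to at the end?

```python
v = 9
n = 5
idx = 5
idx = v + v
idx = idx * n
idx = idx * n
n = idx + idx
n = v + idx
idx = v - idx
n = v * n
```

idx = 9+9 = 18
idx = 18*5 = 90
idx = 90*5 = 450
n = 450+450 = 900
n = 9+450 = 459
idx = 9-450 = -441
n = 9*459 = 4131

4131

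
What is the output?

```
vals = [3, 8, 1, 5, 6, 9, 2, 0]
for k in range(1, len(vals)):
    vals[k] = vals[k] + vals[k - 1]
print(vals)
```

k=1: vals[1] = 8+3 = 11 → [3, 11, 1, 5, 6, 9, 2, 0]
k=2: vals[2] = 1+11 = 12 → [3, 11, 12, 5, 6, 9, 2, 0]
k=3: vals[3] = 5+12 = 17 → [3, 11, 12, 17, 6, 9, 2, 0]
k=4: vals[4] = 6+17 = 23 → [3, 11, 12, 17, 23, 9, 2, 0]
k=5: vals[5] = 9+23 = 32 → [3, 11, 12, 17, 23, 32, 2, 0]
k=6: vals[6] = 2+32 = 34 → [3, 11, 12, 17, 23, 32, 34, 0]
k=7: vals[7] = 0+34 = 34 → [3, 11, 12, 17, 23, 32, 34, 34]

[3, 11, 12, 17, 23, 32, 34, 34]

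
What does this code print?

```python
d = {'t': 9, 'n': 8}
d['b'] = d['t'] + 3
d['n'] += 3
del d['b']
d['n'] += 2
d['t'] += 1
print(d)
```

{'t': 10, 'n': 13}

d['b'] = d['t']+3 = 12 → {'t': 9, 'n': 8, 'b': 12}
d['n'] = 8+3 = 11 → {'t': 9, 'n': 11, 'b': 12}
del 'b' → {'t': 9, 'n': 11}
d['n'] = 11+2 = 13 → {'t': 9, 'n': 13}
d['t'] = 9+1 = 10 → {'t': 10, 'n': 13}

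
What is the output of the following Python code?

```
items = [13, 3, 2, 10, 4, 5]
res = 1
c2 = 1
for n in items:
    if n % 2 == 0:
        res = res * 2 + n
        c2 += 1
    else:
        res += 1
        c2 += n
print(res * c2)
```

n=13: not even, res = 1+1 = 2; c2=14
n=3: not even, res = 2+1 = 3; c2=17
n=2: even, res = 3*2+2 = 8; c2=18
n=10: even, res = 8*2+10 = 26; c2=19
n=4: even, res = 26*2+4 = 56; c2=20
n=5: not even, res = 56+1 = 57; c2=25
res*c2 = 57*25 = 1425

1425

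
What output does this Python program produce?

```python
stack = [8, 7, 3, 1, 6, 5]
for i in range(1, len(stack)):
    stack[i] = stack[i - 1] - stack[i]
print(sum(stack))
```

-19

i=1: stack[1] = 8-7 = 1 → [8, 1, 3, 1, 6, 5]
i=2: stack[2] = 1-3 = -2 → [8, 1, -2, 1, 6, 5]
i=3: stack[3] = (-2)-1 = -3 → [8, 1, -2, -3, 6, 5]
i=4: stack[4] = (-3)-6 = -9 → [8, 1, -2, -3, -9, 5]
i=5: stack[5] = (-9)-5 = -14 → [8, 1, -2, -3, -9, -14]
sum = -19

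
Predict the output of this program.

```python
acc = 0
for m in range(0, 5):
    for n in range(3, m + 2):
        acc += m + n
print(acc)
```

m=2,n=3: acc = 0+5 = 5
m=3,n=3: acc = 5+6 = 11
m=3,n=4: acc = 11+7 = 18
m=4,n=3: acc = 18+7 = 25
m=4,n=4: acc = 25+8 = 33
m=4,n=5: acc = 33+9 = 42

42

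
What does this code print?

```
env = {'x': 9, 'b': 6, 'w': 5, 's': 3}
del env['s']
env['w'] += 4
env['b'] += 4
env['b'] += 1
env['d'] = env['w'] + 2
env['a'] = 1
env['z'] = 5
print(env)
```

{'x': 9, 'b': 11, 'w': 9, 'd': 11, 'a': 1, 'z': 5}

del 's' → {'x': 9, 'b': 6, 'w': 5}
env['w'] = 5+4 = 9 → {'x': 9, 'b': 6, 'w': 9}
env['b'] = 6+4 = 10 → {'x': 9, 'b': 10, 'w': 9}
env['b'] = 10+1 = 11 → {'x': 9, 'b': 11, 'w': 9}
env['d'] = env['w']+2 = 11 → {'x': 9, 'b': 11, 'w': 9, 'd': 11}
env['a'] = 1 → {'x': 9, 'b': 11, 'w': 9, 'd': 11, 'a': 1}
env['z'] = 5 → {'x': 9, 'b': 11, 'w': 9, 'd': 11, 'a': 1, 'z': 5}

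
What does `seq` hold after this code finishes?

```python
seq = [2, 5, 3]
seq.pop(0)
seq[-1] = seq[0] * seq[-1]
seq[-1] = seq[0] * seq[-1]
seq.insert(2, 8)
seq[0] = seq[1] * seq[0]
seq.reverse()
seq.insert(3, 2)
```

[8, 75, 375, 2]

pop(0) removes 2 → [5, 3]
seq[-1] = seq[0]*seq[-1] = 5*3 = 15 → [5, 15]
seq[-1] = seq[0]*seq[-1] = 5*15 = 75 → [5, 75]
insert 8 at 2 → [5, 75, 8]
seq[0] = seq[1]*seq[0] = 75*5 = 375 → [375, 75, 8]
reverse → [8, 75, 375]
insert 2 at 3 → [8, 75, 375, 2]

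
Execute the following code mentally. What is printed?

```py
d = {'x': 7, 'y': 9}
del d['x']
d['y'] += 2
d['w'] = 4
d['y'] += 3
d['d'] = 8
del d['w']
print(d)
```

{'y': 14, 'd': 8}

del 'x' → {'y': 9}
d['y'] = 9+2 = 11 → {'y': 11}
d['w'] = 4 → {'y': 11, 'w': 4}
d['y'] = 11+3 = 14 → {'y': 14, 'w': 4}
d['d'] = 8 → {'y': 14, 'w': 4, 'd': 8}
del 'w' → {'y': 14, 'd': 8}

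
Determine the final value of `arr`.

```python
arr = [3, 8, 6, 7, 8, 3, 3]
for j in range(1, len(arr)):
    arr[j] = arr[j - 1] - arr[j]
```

[3, -5, -11, -18, -26, -29, -32]

j=1: arr[1] = 3-8 = -5 → [3, -5, 6, 7, 8, 3, 3]
j=2: arr[2] = (-5)-6 = -11 → [3, -5, -11, 7, 8, 3, 3]
j=3: arr[3] = (-11)-7 = -18 → [3, -5, -11, -18, 8, 3, 3]
j=4: arr[4] = (-18)-8 = -26 → [3, -5, -11, -18, -26, 3, 3]
j=5: arr[5] = (-26)-3 = -29 → [3, -5, -11, -18, -26, -29, 3]
j=6: arr[6] = (-29)-3 = -32 → [3, -5, -11, -18, -26, -29, -32]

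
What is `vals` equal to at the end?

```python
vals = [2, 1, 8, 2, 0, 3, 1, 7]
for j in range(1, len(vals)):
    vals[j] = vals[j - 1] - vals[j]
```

[2, 1, -7, -9, -9, -12, -13, -20]

j=1: vals[1] = 2-1 = 1 → [2, 1, 8, 2, 0, 3, 1, 7]
j=2: vals[2] = 1-8 = -7 → [2, 1, -7, 2, 0, 3, 1, 7]
j=3: vals[3] = (-7)-2 = -9 → [2, 1, -7, -9, 0, 3, 1, 7]
j=4: vals[4] = (-9)-0 = -9 → [2, 1, -7, -9, -9, 3, 1, 7]
j=5: vals[5] = (-9)-3 = -12 → [2, 1, -7, -9, -9, -12, 1, 7]
j=6: vals[6] = (-12)-1 = -13 → [2, 1, -7, -9, -9, -12, -13, 7]
j=7: vals[7] = (-13)-7 = -20 → [2, 1, -7, -9, -9, -12, -13, -20]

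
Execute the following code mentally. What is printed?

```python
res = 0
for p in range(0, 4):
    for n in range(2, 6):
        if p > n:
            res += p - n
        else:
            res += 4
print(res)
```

p=0,n=2: not 0>2, res = 0+4 = 4
p=0,n=3: not 0>3, res = 4+4 = 8
p=0,n=4: not 0>4, res = 8+4 = 12
p=0,n=5: not 0>5, res = 12+4 = 16
p=1,n=2: not 1>2, res = 16+4 = 20
p=1,n=3: not 1>3, res = 20+4 = 24
p=1,n=4: not 1>4, res = 24+4 = 28
p=1,n=5: not 1>5, res = 28+4 = 32
p=2,n=2: not 2>2, res = 32+4 = 36
p=2,n=3: not 2>3, res = 36+4 = 40
p=2,n=4: not 2>4, res = 40+4 = 44
p=2,n=5: not 2>5, res = 44+4 = 48
p=3,n=2: 3>2, res = 48+1 = 49
p=3,n=3: not 3>3, res = 49+4 = 53
p=3,n=4: not 3>4, res = 53+4 = 57
p=3,n=5: not 3>5, res = 57+4 = 61

61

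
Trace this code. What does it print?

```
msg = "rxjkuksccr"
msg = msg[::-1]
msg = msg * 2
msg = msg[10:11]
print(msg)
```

reverse → 'rccskukjxr'
repeat ×2 → 'rccskukjxrrccskukjxr'
slice [10:11] → 'r'

r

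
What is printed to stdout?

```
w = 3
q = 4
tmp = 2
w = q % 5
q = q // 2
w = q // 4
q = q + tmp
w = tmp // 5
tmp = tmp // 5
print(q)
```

4

w = 4%5 = 4
q = 4//2 = 2
w = 2//4 = 0
q = 2+2 = 4
w = 2//5 = 0
tmp = 2//5 = 0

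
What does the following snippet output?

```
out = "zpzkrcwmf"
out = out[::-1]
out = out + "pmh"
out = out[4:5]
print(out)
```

reverse → 'fmwcrkzpz'
+ 'pmh' → 'fmwcrkzpzpmh'
slice [4:5] → 'r'

r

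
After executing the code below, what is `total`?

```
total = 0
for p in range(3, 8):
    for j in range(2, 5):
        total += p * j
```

225

p=3,j=2: total = 0+6 = 6
p=3,j=3: total = 6+9 = 15
p=3,j=4: total = 15+12 = 27
p=4,j=2: total = 27+8 = 35
p=4,j=3: total = 35+12 = 47
p=4,j=4: total = 47+16 = 63
p=5,j=2: total = 63+10 = 73
p=5,j=3: total = 73+15 = 88
p=5,j=4: total = 88+20 = 108
p=6,j=2: total = 108+12 = 120
p=6,j=3: total = 120+18 = 138
p=6,j=4: total = 138+24 = 162
p=7,j=2: total = 162+14 = 176
p=7,j=3: total = 176+21 = 197
p=7,j=4: total = 197+28 = 225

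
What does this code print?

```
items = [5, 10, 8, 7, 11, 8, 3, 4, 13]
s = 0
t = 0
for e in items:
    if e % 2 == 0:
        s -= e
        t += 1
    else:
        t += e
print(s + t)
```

e=5: not even; t=5
e=10: even, s = 0-10 = -10; t=6
e=8: even, s = (-10)-8 = -18; t=7
e=7: not even; t=14
e=11: not even; t=25
e=8: even, s = (-18)-8 = -26; t=26
e=3: not even; t=29
e=4: even, s = (-26)-4 = -30; t=30
e=13: not even; t=43
s+t = (-30)+43 = 13

13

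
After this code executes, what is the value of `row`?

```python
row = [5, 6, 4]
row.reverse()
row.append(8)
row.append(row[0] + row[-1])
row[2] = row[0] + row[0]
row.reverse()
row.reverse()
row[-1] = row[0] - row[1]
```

[4, 6, 8, 8, -2]

reverse → [4, 6, 5]
append 8 → [4, 6, 5, 8]
append row[0]+row[-1] = 4+8 = 12 → [4, 6, 5, 8, 12]
row[2] = row[0]+row[0] = 4+4 = 8 → [4, 6, 8, 8, 12]
reverse → [12, 8, 8, 6, 4]
reverse → [4, 6, 8, 8, 12]
row[-1] = row[0]-row[1] = 4-6 = -2 → [4, 6, 8, 8, -2]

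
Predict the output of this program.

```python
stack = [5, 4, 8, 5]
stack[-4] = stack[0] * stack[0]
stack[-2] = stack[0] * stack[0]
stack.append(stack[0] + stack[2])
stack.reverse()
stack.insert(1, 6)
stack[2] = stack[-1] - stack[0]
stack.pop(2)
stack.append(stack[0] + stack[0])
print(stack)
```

[650, 6, 625, 4, 25, 1300]

stack[-4] = stack[0]*stack[0] = 5*5 = 25 → [25, 4, 8, 5]
stack[-2] = stack[0]*stack[0] = 25*25 = 625 → [25, 4, 625, 5]
append stack[0]+stack[2] = 25+625 = 650 → [25, 4, 625, 5, 650]
reverse → [650, 5, 625, 4, 25]
insert 6 at 1 → [650, 6, 5, 625, 4, 25]
stack[2] = stack[-1]-stack[0] = 25-650 = -625 → [650, 6, -625, 625, 4, 25]
pop(2) removes -625 → [650, 6, 625, 4, 25]
append stack[0]+stack[0] = 650+650 = 1300 → [650, 6, 625, 4, 25, 1300]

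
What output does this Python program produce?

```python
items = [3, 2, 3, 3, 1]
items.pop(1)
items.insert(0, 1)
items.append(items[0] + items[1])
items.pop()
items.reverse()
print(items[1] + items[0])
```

pop(1) removes 2 → [3, 3, 3, 1]
insert 1 at 0 → [1, 3, 3, 3, 1]
append items[0]+items[1] = 1+3 = 4 → [1, 3, 3, 3, 1, 4]
pop() removes 4 → [1, 3, 3, 3, 1]
reverse → [1, 3, 3, 3, 1]
items[1]+items[0] = 3+1 = 4

4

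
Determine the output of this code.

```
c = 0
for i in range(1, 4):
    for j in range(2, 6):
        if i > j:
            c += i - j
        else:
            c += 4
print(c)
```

45

i=1,j=2: not 1>2, c = 0+4 = 4
i=1,j=3: not 1>3, c = 4+4 = 8
i=1,j=4: not 1>4, c = 8+4 = 12
i=1,j=5: not 1>5, c = 12+4 = 16
i=2,j=2: not 2>2, c = 16+4 = 20
i=2,j=3: not 2>3, c = 20+4 = 24
i=2,j=4: not 2>4, c = 24+4 = 28
i=2,j=5: not 2>5, c = 28+4 = 32
i=3,j=2: 3>2, c = 32+1 = 33
i=3,j=3: not 3>3, c = 33+4 = 37
i=3,j=4: not 3>4, c = 37+4 = 41
i=3,j=5: not 3>5, c = 41+4 = 45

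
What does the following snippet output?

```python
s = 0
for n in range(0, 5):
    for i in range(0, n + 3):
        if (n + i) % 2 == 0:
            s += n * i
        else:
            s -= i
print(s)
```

n=0,i=0: even sum, s = 0+0 = 0
n=0,i=1: odd sum, s = 0-1 = -1
n=0,i=2: even sum, s = (-1)+0 = -1
n=1,i=0: odd sum, s = (-1)-0 = -1
n=1,i=1: even sum, s = (-1)+1 = 0
n=1,i=2: odd sum, s = 0-2 = -2
n=1,i=3: even sum, s = (-2)+3 = 1
n=2,i=0: even sum, s = 1+0 = 1
n=2,i=1: odd sum, s = 1-1 = 0
n=2,i=2: even sum, s = 0+4 = 4
n=2,i=3: odd sum, s = 4-3 = 1
n=2,i=4: even sum, s = 1+8 = 9
n=3,i=0: odd sum, s = 9-0 = 9
n=3,i=1: even sum, s = 9+3 = 12
n=3,i=2: odd sum, s = 12-2 = 10
n=3,i=3: even sum, s = 10+9 = 19
n=3,i=4: odd sum, s = 19-4 = 15
n=3,i=5: even sum, s = 15+15 = 30
n=4,i=0: even sum, s = 30+0 = 30
n=4,i=1: odd sum, s = 30-1 = 29
n=4,i=2: even sum, s = 29+8 = 37
n=4,i=3: odd sum, s = 37-3 = 34
n=4,i=4: even sum, s = 34+16 = 50
n=4,i=5: odd sum, s = 50-5 = 45
n=4,i=6: even sum, s = 45+24 = 69

69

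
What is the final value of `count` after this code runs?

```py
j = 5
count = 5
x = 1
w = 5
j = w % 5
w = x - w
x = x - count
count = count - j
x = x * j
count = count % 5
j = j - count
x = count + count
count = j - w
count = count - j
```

4

j = 5%5 = 0
w = 1-5 = -4
x = 1-5 = -4
count = 5-0 = 5
x = (-4)*0 = 0
count = 5%5 = 0
j = 0-0 = 0
x = 0+0 = 0
count = 0-(-4) = 4
count = 4-0 = 4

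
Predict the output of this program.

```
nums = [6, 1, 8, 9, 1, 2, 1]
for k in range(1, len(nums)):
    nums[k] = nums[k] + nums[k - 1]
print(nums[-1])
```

k=1: nums[1] = 1+6 = 7 → [6, 7, 8, 9, 1, 2, 1]
k=2: nums[2] = 8+7 = 15 → [6, 7, 15, 9, 1, 2, 1]
k=3: nums[3] = 9+15 = 24 → [6, 7, 15, 24, 1, 2, 1]
k=4: nums[4] = 1+24 = 25 → [6, 7, 15, 24, 25, 2, 1]
k=5: nums[5] = 2+25 = 27 → [6, 7, 15, 24, 25, 27, 1]
k=6: nums[6] = 1+27 = 28 → [6, 7, 15, 24, 25, 27, 28]

28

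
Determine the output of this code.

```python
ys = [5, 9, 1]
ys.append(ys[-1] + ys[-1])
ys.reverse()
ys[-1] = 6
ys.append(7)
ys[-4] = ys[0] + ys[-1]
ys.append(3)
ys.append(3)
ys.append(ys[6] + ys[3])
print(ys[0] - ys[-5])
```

append ys[-1]+ys[-1] = 1+1 = 2 → [5, 9, 1, 2]
reverse → [2, 1, 9, 5]
ys[-1] = 6 → [2, 1, 9, 6]
append 7 → [2, 1, 9, 6, 7]
ys[-4] = ys[0]+ys[-1] = 2+7 = 9 → [2, 9, 9, 6, 7]
append 3 → [2, 9, 9, 6, 7, 3]
append 3 → [2, 9, 9, 6, 7, 3, 3]
append ys[6]+ys[3] = 3+6 = 9 → [2, 9, 9, 6, 7, 3, 3, 9]
ys[0]-ys[-5] = 2-6 = -4

-4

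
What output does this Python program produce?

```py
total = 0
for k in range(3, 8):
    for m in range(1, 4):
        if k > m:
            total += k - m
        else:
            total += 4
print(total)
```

49

k=3,m=1: 3>1, total = 0+2 = 2
k=3,m=2: 3>2, total = 2+1 = 3
k=3,m=3: not 3>3, total = 3+4 = 7
k=4,m=1: 4>1, total = 7+3 = 10
k=4,m=2: 4>2, total = 10+2 = 12
k=4,m=3: 4>3, total = 12+1 = 13
k=5,m=1: 5>1, total = 13+4 = 17
k=5,m=2: 5>2, total = 17+3 = 20
k=5,m=3: 5>3, total = 20+2 = 22
k=6,m=1: 6>1, total = 22+5 = 27
k=6,m=2: 6>2, total = 27+4 = 31
k=6,m=3: 6>3, total = 31+3 = 34
k=7,m=1: 7>1, total = 34+6 = 40
k=7,m=2: 7>2, total = 40+5 = 45
k=7,m=3: 7>3, total = 45+4 = 49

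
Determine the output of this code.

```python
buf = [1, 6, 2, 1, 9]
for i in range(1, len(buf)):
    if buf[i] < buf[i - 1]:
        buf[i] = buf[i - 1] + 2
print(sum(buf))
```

i=1: 6>=1, unchanged → [1, 6, 2, 1, 9]
i=2: 2<6, buf[2] = 6+2 = 8 → [1, 6, 8, 1, 9]
i=3: 1<8, buf[3] = 8+2 = 10 → [1, 6, 8, 10, 9]
i=4: 9<10, buf[4] = 10+2 = 12 → [1, 6, 8, 10, 12]
sum = 37

37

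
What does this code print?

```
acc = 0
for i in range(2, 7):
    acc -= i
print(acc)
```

-20

i=2: acc = 0-2 = -2
i=3: acc = (-2)-3 = -5
i=4: acc = (-5)-4 = -9
i=5: acc = (-9)-5 = -14
i=6: acc = (-14)-6 = -20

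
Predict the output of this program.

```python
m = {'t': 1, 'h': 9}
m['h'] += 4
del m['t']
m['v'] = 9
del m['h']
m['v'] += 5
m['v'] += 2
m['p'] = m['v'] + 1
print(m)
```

{'v': 16, 'p': 17}

m['h'] = 9+4 = 13 → {'t': 1, 'h': 13}
del 't' → {'h': 13}
m['v'] = 9 → {'h': 13, 'v': 9}
del 'h' → {'v': 9}
m['v'] = 9+5 = 14 → {'v': 14}
m['v'] = 14+2 = 16 → {'v': 16}
m['p'] = m['v']+1 = 17 → {'v': 16, 'p': 17}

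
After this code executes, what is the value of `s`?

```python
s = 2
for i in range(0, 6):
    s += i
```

i=0: s = 2+0 = 2
i=1: s = 2+1 = 3
i=2: s = 3+2 = 5
i=3: s = 5+3 = 8
i=4: s = 8+4 = 12
i=5: s = 12+5 = 17

17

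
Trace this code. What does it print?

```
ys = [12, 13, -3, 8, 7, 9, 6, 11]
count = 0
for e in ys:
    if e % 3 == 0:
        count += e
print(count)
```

e=12: %3==0, count = 0+12 = 12
e=13: not %3==0
e=-3: %3==0, count = 12+(-3) = 9
e=8: not %3==0
e=7: not %3==0
e=9: %3==0, count = 9+9 = 18
e=6: %3==0, count = 18+6 = 24
e=11: not %3==0

24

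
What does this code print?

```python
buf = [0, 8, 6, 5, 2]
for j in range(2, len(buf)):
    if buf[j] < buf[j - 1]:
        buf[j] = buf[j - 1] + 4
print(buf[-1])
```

j=2: 6<8, buf[2] = 8+4 = 12 → [0, 8, 12, 5, 2]
j=3: 5<12, buf[3] = 12+4 = 16 → [0, 8, 12, 16, 2]
j=4: 2<16, buf[4] = 16+4 = 20 → [0, 8, 12, 16, 20]

20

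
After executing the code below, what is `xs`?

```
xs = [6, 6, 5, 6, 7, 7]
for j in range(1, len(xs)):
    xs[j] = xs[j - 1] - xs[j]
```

[6, 0, -5, -11, -18, -25]

j=1: xs[1] = 6-6 = 0 → [6, 0, 5, 6, 7, 7]
j=2: xs[2] = 0-5 = -5 → [6, 0, -5, 6, 7, 7]
j=3: xs[3] = (-5)-6 = -11 → [6, 0, -5, -11, 7, 7]
j=4: xs[4] = (-11)-7 = -18 → [6, 0, -5, -11, -18, 7]
j=5: xs[5] = (-18)-7 = -25 → [6, 0, -5, -11, -18, -25]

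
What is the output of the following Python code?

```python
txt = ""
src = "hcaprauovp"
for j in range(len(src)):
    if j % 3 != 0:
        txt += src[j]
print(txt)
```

caraov

j=0: skip
j=1: add 'c' → 'c'
j=2: add 'a' → 'ca'
j=3: skip
j=4: add 'r' → 'car'
j=5: add 'a' → 'cara'
j=6: skip
j=7: add 'o' → 'carao'
j=8: add 'v' → 'caraov'
j=9: skip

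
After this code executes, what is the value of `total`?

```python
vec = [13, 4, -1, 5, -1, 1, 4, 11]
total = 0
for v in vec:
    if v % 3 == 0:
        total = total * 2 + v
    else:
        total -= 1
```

v=13: not %3==0, total = 0-1 = -1
v=4: not %3==0, total = (-1)-1 = -2
v=-1: not %3==0, total = (-2)-1 = -3
v=5: not %3==0, total = (-3)-1 = -4
v=-1: not %3==0, total = (-4)-1 = -5
v=1: not %3==0, total = (-5)-1 = -6
v=4: not %3==0, total = (-6)-1 = -7
v=11: not %3==0, total = (-7)-1 = -8

-8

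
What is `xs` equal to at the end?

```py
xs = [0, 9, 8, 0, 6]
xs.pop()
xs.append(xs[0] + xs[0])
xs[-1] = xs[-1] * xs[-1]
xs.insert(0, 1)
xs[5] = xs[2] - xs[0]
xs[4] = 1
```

pop() removes 6 → [0, 9, 8, 0]
append xs[0]+xs[0] = 0+0 = 0 → [0, 9, 8, 0, 0]
xs[-1] = xs[-1]*xs[-1] = 0*0 = 0 → [0, 9, 8, 0, 0]
insert 1 at 0 → [1, 0, 9, 8, 0, 0]
xs[5] = xs[2]-xs[0] = 9-1 = 8 → [1, 0, 9, 8, 0, 8]
xs[4] = 1 → [1, 0, 9, 8, 1, 8]

[1, 0, 9, 8, 1, 8]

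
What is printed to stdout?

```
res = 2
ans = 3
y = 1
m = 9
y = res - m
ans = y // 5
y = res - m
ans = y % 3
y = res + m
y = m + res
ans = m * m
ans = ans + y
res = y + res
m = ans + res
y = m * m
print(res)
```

y = 2-9 = -7
ans = (-7)//5 = -2
y = 2-9 = -7
ans = (-7)%3 = 2
y = 2+9 = 11
y = 9+2 = 11
ans = 9*9 = 81
ans = 81+11 = 92
res = 11+2 = 13
m = 92+13 = 105
y = 105*105 = 11025

13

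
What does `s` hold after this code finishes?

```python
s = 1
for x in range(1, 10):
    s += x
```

46

x=1: s = 1+1 = 2
x=2: s = 2+2 = 4
x=3: s = 4+3 = 7
x=4: s = 7+4 = 11
x=5: s = 11+5 = 16
x=6: s = 16+6 = 22
x=7: s = 22+7 = 29
x=8: s = 29+8 = 37
x=9: s = 37+9 = 46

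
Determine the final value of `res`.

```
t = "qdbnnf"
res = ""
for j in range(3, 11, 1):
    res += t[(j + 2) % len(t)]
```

j=3: add t[5]='f' → 'f'
j=4: add t[0]='q' → 'fq'
j=5: add t[1]='d' → 'fqd'
j=6: add t[2]='b' → 'fqdb'
j=7: add t[3]='n' → 'fqdbn'
j=8: add t[4]='n' → 'fqdbnn'
j=9: add t[5]='f' → 'fqdbnnf'
j=10: add t[0]='q' → 'fqdbnnfq'

'fqdbnnfq'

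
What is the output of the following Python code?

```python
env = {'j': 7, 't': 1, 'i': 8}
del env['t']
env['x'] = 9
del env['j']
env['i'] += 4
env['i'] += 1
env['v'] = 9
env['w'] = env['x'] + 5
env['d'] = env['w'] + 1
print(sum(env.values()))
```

del 't' → {'j': 7, 'i': 8}
env['x'] = 9 → {'j': 7, 'i': 8, 'x': 9}
del 'j' → {'i': 8, 'x': 9}
env['i'] = 8+4 = 12 → {'i': 12, 'x': 9}
env['i'] = 12+1 = 13 → {'i': 13, 'x': 9}
env['v'] = 9 → {'i': 13, 'x': 9, 'v': 9}
env['w'] = env['x']+5 = 14 → {'i': 13, 'x': 9, 'v': 9, 'w': 14}
env['d'] = env['w']+1 = 15 → {'i': 13, 'x': 9, 'v': 9, 'w': 14, 'd': 15}
sum of values = 60

60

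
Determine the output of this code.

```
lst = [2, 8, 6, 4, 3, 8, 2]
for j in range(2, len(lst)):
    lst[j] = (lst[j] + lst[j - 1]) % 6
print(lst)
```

j=2: lst[2] = (6+8)%6 = 2 → [2, 8, 2, 4, 3, 8, 2]
j=3: lst[3] = (4+2)%6 = 0 → [2, 8, 2, 0, 3, 8, 2]
j=4: lst[4] = (3+0)%6 = 3 → [2, 8, 2, 0, 3, 8, 2]
j=5: lst[5] = (8+3)%6 = 5 → [2, 8, 2, 0, 3, 5, 2]
j=6: lst[6] = (2+5)%6 = 1 → [2, 8, 2, 0, 3, 5, 1]

[2, 8, 2, 0, 3, 5, 1]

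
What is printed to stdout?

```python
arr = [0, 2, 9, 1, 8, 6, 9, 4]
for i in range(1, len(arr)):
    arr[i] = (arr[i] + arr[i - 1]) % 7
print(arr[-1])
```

4

i=1: arr[1] = (2+0)%7 = 2 → [0, 2, 9, 1, 8, 6, 9, 4]
i=2: arr[2] = (9+2)%7 = 4 → [0, 2, 4, 1, 8, 6, 9, 4]
i=3: arr[3] = (1+4)%7 = 5 → [0, 2, 4, 5, 8, 6, 9, 4]
i=4: arr[4] = (8+5)%7 = 6 → [0, 2, 4, 5, 6, 6, 9, 4]
i=5: arr[5] = (6+6)%7 = 5 → [0, 2, 4, 5, 6, 5, 9, 4]
i=6: arr[6] = (9+5)%7 = 0 → [0, 2, 4, 5, 6, 5, 0, 4]
i=7: arr[7] = (4+0)%7 = 4 → [0, 2, 4, 5, 6, 5, 0, 4]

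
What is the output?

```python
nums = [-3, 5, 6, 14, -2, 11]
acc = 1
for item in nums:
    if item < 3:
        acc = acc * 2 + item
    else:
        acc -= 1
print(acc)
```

-11

item=-3: <3, acc = 1*2+(-3) = -1
item=5: not <3, acc = (-1)-1 = -2
item=6: not <3, acc = (-2)-1 = -3
item=14: not <3, acc = (-3)-1 = -4
item=-2: <3, acc = (-4)*2+(-2) = -10
item=11: not <3, acc = (-10)-1 = -11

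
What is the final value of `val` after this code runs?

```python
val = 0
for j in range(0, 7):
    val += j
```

j=0: val = 0+0 = 0
j=1: val = 0+1 = 1
j=2: val = 1+2 = 3
j=3: val = 3+3 = 6
j=4: val = 6+4 = 10
j=5: val = 10+5 = 15
j=6: val = 15+6 = 21

21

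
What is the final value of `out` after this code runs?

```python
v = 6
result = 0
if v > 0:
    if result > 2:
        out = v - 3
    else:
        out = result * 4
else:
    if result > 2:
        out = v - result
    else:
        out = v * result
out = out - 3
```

-3

v=6, result=0
v > 0 is True; result > 2 is False
→ out = result * 4 = 0
out = 0-3 = -3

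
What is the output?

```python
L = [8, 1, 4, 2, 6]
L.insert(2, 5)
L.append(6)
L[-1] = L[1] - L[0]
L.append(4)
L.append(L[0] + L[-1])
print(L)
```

[8, 1, 5, 4, 2, 6, -7, 4, 12]

insert 5 at 2 → [8, 1, 5, 4, 2, 6]
append 6 → [8, 1, 5, 4, 2, 6, 6]
L[-1] = L[1]-L[0] = 1-8 = -7 → [8, 1, 5, 4, 2, 6, -7]
append 4 → [8, 1, 5, 4, 2, 6, -7, 4]
append L[0]+L[-1] = 8+4 = 12 → [8, 1, 5, 4, 2, 6, -7, 4, 12]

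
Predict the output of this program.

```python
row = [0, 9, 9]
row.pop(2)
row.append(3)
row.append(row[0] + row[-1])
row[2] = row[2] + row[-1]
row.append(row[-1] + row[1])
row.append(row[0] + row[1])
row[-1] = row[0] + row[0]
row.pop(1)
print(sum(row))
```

pop(2) removes 9 → [0, 9]
append 3 → [0, 9, 3]
append row[0]+row[-1] = 0+3 = 3 → [0, 9, 3, 3]
row[2] = row[2]+row[-1] = 3+3 = 6 → [0, 9, 6, 3]
append row[-1]+row[1] = 3+9 = 12 → [0, 9, 6, 3, 12]
append row[0]+row[1] = 0+9 = 9 → [0, 9, 6, 3, 12, 9]
row[-1] = row[0]+row[0] = 0+0 = 0 → [0, 9, 6, 3, 12, 0]
pop(1) removes 9 → [0, 6, 3, 12, 0]
sum = 21

21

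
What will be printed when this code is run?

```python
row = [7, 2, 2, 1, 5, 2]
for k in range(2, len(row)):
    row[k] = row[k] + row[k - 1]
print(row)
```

[7, 2, 4, 5, 10, 12]

k=2: row[2] = 2+2 = 4 → [7, 2, 4, 1, 5, 2]
k=3: row[3] = 1+4 = 5 → [7, 2, 4, 5, 5, 2]
k=4: row[4] = 5+5 = 10 → [7, 2, 4, 5, 10, 2]
k=5: row[5] = 2+10 = 12 → [7, 2, 4, 5, 10, 12]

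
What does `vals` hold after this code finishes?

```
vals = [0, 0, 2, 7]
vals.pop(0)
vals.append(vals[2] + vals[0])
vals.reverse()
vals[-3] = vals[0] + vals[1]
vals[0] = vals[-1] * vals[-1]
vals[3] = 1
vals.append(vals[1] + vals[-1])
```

[0, 14, 2, 1, 15]

pop(0) removes 0 → [0, 2, 7]
append vals[2]+vals[0] = 7+0 = 7 → [0, 2, 7, 7]
reverse → [7, 7, 2, 0]
vals[-3] = vals[0]+vals[1] = 7+7 = 14 → [7, 14, 2, 0]
vals[0] = vals[-1]*vals[-1] = 0*0 = 0 → [0, 14, 2, 0]
vals[3] = 1 → [0, 14, 2, 1]
append vals[1]+vals[-1] = 14+1 = 15 → [0, 14, 2, 1, 15]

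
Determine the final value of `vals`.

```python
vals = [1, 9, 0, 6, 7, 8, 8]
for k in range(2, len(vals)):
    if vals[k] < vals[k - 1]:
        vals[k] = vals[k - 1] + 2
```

k=2: 0<9, vals[2] = 9+2 = 11 → [1, 9, 11, 6, 7, 8, 8]
k=3: 6<11, vals[3] = 11+2 = 13 → [1, 9, 11, 13, 7, 8, 8]
k=4: 7<13, vals[4] = 13+2 = 15 → [1, 9, 11, 13, 15, 8, 8]
k=5: 8<15, vals[5] = 15+2 = 17 → [1, 9, 11, 13, 15, 17, 8]
k=6: 8<17, vals[6] = 17+2 = 19 → [1, 9, 11, 13, 15, 17, 19]

[1, 9, 11, 13, 15, 17, 19]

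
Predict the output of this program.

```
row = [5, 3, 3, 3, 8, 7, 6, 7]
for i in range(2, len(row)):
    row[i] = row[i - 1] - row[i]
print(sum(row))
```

-79

i=2: row[2] = 3-3 = 0 → [5, 3, 0, 3, 8, 7, 6, 7]
i=3: row[3] = 0-3 = -3 → [5, 3, 0, -3, 8, 7, 6, 7]
i=4: row[4] = (-3)-8 = -11 → [5, 3, 0, -3, -11, 7, 6, 7]
i=5: row[5] = (-11)-7 = -18 → [5, 3, 0, -3, -11, -18, 6, 7]
i=6: row[6] = (-18)-6 = -24 → [5, 3, 0, -3, -11, -18, -24, 7]
i=7: row[7] = (-24)-7 = -31 → [5, 3, 0, -3, -11, -18, -24, -31]
sum = -79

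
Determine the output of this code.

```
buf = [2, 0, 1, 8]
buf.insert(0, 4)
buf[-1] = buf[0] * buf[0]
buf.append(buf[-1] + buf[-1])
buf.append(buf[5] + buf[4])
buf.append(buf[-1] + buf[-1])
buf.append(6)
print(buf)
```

insert 4 at 0 → [4, 2, 0, 1, 8]
buf[-1] = buf[0]*buf[0] = 4*4 = 16 → [4, 2, 0, 1, 16]
append buf[-1]+buf[-1] = 16+16 = 32 → [4, 2, 0, 1, 16, 32]
append buf[5]+buf[4] = 32+16 = 48 → [4, 2, 0, 1, 16, 32, 48]
append buf[-1]+buf[-1] = 48+48 = 96 → [4, 2, 0, 1, 16, 32, 48, 96]
append 6 → [4, 2, 0, 1, 16, 32, 48, 96, 6]

[4, 2, 0, 1, 16, 32, 48, 96, 6]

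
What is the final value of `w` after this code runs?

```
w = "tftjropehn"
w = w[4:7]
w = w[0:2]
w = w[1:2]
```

slice [4:7] → 'rop'
slice [0:2] → 'ro'
slice [1:2] → 'o'

'o'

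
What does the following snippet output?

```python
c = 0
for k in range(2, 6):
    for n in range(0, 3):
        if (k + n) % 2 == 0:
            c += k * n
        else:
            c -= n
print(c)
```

k=2,n=0: even sum, c = 0+0 = 0
k=2,n=1: odd sum, c = 0-1 = -1
k=2,n=2: even sum, c = (-1)+4 = 3
k=3,n=0: odd sum, c = 3-0 = 3
k=3,n=1: even sum, c = 3+3 = 6
k=3,n=2: odd sum, c = 6-2 = 4
k=4,n=0: even sum, c = 4+0 = 4
k=4,n=1: odd sum, c = 4-1 = 3
k=4,n=2: even sum, c = 3+8 = 11
k=5,n=0: odd sum, c = 11-0 = 11
k=5,n=1: even sum, c = 11+5 = 16
k=5,n=2: odd sum, c = 16-2 = 14

14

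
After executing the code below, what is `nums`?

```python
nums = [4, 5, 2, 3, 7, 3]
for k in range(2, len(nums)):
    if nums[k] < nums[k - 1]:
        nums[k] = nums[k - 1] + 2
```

[4, 5, 7, 9, 11, 13]

k=2: 2<5, nums[2] = 5+2 = 7 → [4, 5, 7, 3, 7, 3]
k=3: 3<7, nums[3] = 7+2 = 9 → [4, 5, 7, 9, 7, 3]
k=4: 7<9, nums[4] = 9+2 = 11 → [4, 5, 7, 9, 11, 3]
k=5: 3<11, nums[5] = 11+2 = 13 → [4, 5, 7, 9, 11, 13]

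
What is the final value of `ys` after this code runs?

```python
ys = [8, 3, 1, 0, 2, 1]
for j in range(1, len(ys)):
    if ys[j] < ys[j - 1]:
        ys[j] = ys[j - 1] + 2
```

j=1: 3<8, ys[1] = 8+2 = 10 → [8, 10, 1, 0, 2, 1]
j=2: 1<10, ys[2] = 10+2 = 12 → [8, 10, 12, 0, 2, 1]
j=3: 0<12, ys[3] = 12+2 = 14 → [8, 10, 12, 14, 2, 1]
j=4: 2<14, ys[4] = 14+2 = 16 → [8, 10, 12, 14, 16, 1]
j=5: 1<16, ys[5] = 16+2 = 18 → [8, 10, 12, 14, 16, 18]

[8, 10, 12, 14, 16, 18]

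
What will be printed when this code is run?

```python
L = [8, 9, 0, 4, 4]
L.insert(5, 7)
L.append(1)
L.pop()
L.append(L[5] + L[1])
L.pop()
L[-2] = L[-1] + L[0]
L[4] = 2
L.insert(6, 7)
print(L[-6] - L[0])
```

insert 7 at 5 → [8, 9, 0, 4, 4, 7]
append 1 → [8, 9, 0, 4, 4, 7, 1]
pop() removes 1 → [8, 9, 0, 4, 4, 7]
append L[5]+L[1] = 7+9 = 16 → [8, 9, 0, 4, 4, 7, 16]
pop() removes 16 → [8, 9, 0, 4, 4, 7]
L[-2] = L[-1]+L[0] = 7+8 = 15 → [8, 9, 0, 4, 15, 7]
L[4] = 2 → [8, 9, 0, 4, 2, 7]
insert 7 at 6 → [8, 9, 0, 4, 2, 7, 7]
L[-6]-L[0] = 9-8 = 1

1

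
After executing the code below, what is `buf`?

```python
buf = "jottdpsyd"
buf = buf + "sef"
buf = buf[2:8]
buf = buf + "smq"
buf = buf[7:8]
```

+ 'sef' → 'jottdpsydsef'
slice [2:8] → 'ttdpsy'
+ 'smq' → 'ttdpsysmq'
slice [7:8] → 'm'

'm'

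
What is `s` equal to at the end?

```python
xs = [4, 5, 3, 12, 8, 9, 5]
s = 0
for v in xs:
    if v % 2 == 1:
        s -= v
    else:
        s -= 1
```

v=4: not odd, s = 0-1 = -1
v=5: odd, s = (-1)-5 = -6
v=3: odd, s = (-6)-3 = -9
v=12: not odd, s = (-9)-1 = -10
v=8: not odd, s = (-10)-1 = -11
v=9: odd, s = (-11)-9 = -20
v=5: odd, s = (-20)-5 = -25

-25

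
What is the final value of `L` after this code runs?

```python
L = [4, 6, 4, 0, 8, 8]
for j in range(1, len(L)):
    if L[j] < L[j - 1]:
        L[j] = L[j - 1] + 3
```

j=1: 6>=4, unchanged → [4, 6, 4, 0, 8, 8]
j=2: 4<6, L[2] = 6+3 = 9 → [4, 6, 9, 0, 8, 8]
j=3: 0<9, L[3] = 9+3 = 12 → [4, 6, 9, 12, 8, 8]
j=4: 8<12, L[4] = 12+3 = 15 → [4, 6, 9, 12, 15, 8]
j=5: 8<15, L[5] = 15+3 = 18 → [4, 6, 9, 12, 15, 18]

[4, 6, 9, 12, 15, 18]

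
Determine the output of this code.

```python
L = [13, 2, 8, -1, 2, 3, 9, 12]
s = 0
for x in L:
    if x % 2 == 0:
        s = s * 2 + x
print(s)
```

x=13: not even
x=2: even, s = 0*2+2 = 2
x=8: even, s = 2*2+8 = 12
x=-1: not even
x=2: even, s = 12*2+2 = 26
x=3: not even
x=9: not even
x=12: even, s = 26*2+12 = 64

64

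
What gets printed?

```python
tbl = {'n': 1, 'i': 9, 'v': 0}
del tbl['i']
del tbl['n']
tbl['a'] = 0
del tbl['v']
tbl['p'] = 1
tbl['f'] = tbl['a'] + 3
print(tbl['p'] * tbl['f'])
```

del 'i' → {'n': 1, 'v': 0}
del 'n' → {'v': 0}
tbl['a'] = 0 → {'v': 0, 'a': 0}
del 'v' → {'a': 0}
tbl['p'] = 1 → {'a': 0, 'p': 1}
tbl['f'] = tbl['a']+3 = 3 → {'a': 0, 'p': 1, 'f': 3}
tbl['p']*tbl['f'] = 1*3 = 3

3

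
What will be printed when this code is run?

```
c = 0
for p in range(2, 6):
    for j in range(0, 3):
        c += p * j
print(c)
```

42

p=2,j=0: c = 0+0 = 0
p=2,j=1: c = 0+2 = 2
p=2,j=2: c = 2+4 = 6
p=3,j=0: c = 6+0 = 6
p=3,j=1: c = 6+3 = 9
p=3,j=2: c = 9+6 = 15
p=4,j=0: c = 15+0 = 15
p=4,j=1: c = 15+4 = 19
p=4,j=2: c = 19+8 = 27
p=5,j=0: c = 27+0 = 27
p=5,j=1: c = 27+5 = 32
p=5,j=2: c = 32+10 = 42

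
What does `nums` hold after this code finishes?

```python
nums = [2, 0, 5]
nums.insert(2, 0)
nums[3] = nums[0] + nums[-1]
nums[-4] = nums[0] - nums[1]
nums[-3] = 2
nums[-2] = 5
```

[2, 2, 5, 7]

insert 0 at 2 → [2, 0, 0, 5]
nums[3] = nums[0]+nums[-1] = 2+5 = 7 → [2, 0, 0, 7]
nums[-4] = nums[0]-nums[1] = 2-0 = 2 → [2, 0, 0, 7]
nums[-3] = 2 → [2, 2, 0, 7]
nums[-2] = 5 → [2, 2, 5, 7]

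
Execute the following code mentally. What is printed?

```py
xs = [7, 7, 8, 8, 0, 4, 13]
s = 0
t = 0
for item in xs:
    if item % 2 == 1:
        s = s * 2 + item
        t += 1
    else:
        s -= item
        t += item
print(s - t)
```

-8

item=7: odd, s = 0*2+7 = 7; t=1
item=7: odd, s = 7*2+7 = 21; t=2
item=8: not odd, s = 21-8 = 13; t=10
item=8: not odd, s = 13-8 = 5; t=18
item=0: not odd, s = 5-0 = 5; t=18
item=4: not odd, s = 5-4 = 1; t=22
item=13: odd, s = 1*2+13 = 15; t=23
s-t = 15-23 = -8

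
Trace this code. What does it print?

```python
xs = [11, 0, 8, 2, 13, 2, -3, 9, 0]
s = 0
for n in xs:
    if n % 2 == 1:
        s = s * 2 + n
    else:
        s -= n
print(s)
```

55

n=11: odd, s = 0*2+11 = 11
n=0: not odd, s = 11-0 = 11
n=8: not odd, s = 11-8 = 3
n=2: not odd, s = 3-2 = 1
n=13: odd, s = 1*2+13 = 15
n=2: not odd, s = 15-2 = 13
n=-3: odd, s = 13*2+(-3) = 23
n=9: odd, s = 23*2+9 = 55
n=0: not odd, s = 55-0 = 55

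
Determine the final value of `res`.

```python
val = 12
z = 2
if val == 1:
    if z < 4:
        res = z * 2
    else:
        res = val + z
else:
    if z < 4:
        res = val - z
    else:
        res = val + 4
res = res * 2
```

20

val=12, z=2
val == 1 is False; z < 4 is True
→ res = val - z = 10
res = 10*2 = 20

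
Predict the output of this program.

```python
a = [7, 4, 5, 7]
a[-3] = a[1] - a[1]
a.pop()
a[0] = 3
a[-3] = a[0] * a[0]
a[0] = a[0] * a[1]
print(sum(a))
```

5

a[-3] = a[1]-a[1] = 4-4 = 0 → [7, 0, 5, 7]
pop() removes 7 → [7, 0, 5]
a[0] = 3 → [3, 0, 5]
a[-3] = a[0]*a[0] = 3*3 = 9 → [9, 0, 5]
a[0] = a[0]*a[1] = 9*0 = 0 → [0, 0, 5]
sum = 5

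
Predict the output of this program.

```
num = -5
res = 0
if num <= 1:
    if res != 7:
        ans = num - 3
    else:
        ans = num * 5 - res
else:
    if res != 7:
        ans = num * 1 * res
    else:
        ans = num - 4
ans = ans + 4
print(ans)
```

-4

num=-5, res=0
num <= 1 is True; res != 7 is True
→ ans = num - 3 = -8
ans = (-8)+4 = -4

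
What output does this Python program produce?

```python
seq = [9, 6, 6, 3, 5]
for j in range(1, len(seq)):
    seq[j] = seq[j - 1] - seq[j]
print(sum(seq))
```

-8

j=1: seq[1] = 9-6 = 3 → [9, 3, 6, 3, 5]
j=2: seq[2] = 3-6 = -3 → [9, 3, -3, 3, 5]
j=3: seq[3] = (-3)-3 = -6 → [9, 3, -3, -6, 5]
j=4: seq[4] = (-6)-5 = -11 → [9, 3, -3, -6, -11]
sum = -8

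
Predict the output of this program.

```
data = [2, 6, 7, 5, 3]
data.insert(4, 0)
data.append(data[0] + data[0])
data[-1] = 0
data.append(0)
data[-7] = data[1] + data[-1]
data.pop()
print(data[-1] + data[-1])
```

insert 0 at 4 → [2, 6, 7, 5, 0, 3]
append data[0]+data[0] = 2+2 = 4 → [2, 6, 7, 5, 0, 3, 4]
data[-1] = 0 → [2, 6, 7, 5, 0, 3, 0]
append 0 → [2, 6, 7, 5, 0, 3, 0, 0]
data[-7] = data[1]+data[-1] = 6+0 = 6 → [2, 6, 7, 5, 0, 3, 0, 0]
pop() removes 0 → [2, 6, 7, 5, 0, 3, 0]
data[-1]+data[-1] = 0+0 = 0

0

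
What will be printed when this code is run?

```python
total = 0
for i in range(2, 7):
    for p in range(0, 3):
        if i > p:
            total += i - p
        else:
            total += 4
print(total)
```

i=2,p=0: 2>0, total = 0+2 = 2
i=2,p=1: 2>1, total = 2+1 = 3
i=2,p=2: not 2>2, total = 3+4 = 7
i=3,p=0: 3>0, total = 7+3 = 10
i=3,p=1: 3>1, total = 10+2 = 12
i=3,p=2: 3>2, total = 12+1 = 13
i=4,p=0: 4>0, total = 13+4 = 17
i=4,p=1: 4>1, total = 17+3 = 20
i=4,p=2: 4>2, total = 20+2 = 22
i=5,p=0: 5>0, total = 22+5 = 27
i=5,p=1: 5>1, total = 27+4 = 31
i=5,p=2: 5>2, total = 31+3 = 34
i=6,p=0: 6>0, total = 34+6 = 40
i=6,p=1: 6>1, total = 40+5 = 45
i=6,p=2: 6>2, total = 45+4 = 49

49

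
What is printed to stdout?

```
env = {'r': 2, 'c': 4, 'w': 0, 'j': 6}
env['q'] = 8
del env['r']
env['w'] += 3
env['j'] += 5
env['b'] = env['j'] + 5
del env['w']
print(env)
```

{'c': 4, 'j': 11, 'q': 8, 'b': 16}

env['q'] = 8 → {'r': 2, 'c': 4, 'w': 0, 'j': 6, 'q': 8}
del 'r' → {'c': 4, 'w': 0, 'j': 6, 'q': 8}
env['w'] = 0+3 = 3 → {'c': 4, 'w': 3, 'j': 6, 'q': 8}
env['j'] = 6+5 = 11 → {'c': 4, 'w': 3, 'j': 11, 'q': 8}
env['b'] = env['j']+5 = 16 → {'c': 4, 'w': 3, 'j': 11, 'q': 8, 'b': 16}
del 'w' → {'c': 4, 'j': 11, 'q': 8, 'b': 16}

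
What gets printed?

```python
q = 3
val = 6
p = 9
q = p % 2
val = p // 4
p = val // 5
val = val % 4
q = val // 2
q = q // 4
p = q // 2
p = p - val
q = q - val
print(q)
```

-2

q = 9%2 = 1
val = 9//4 = 2
p = 2//5 = 0
val = 2%4 = 2
q = 2//2 = 1
q = 1//4 = 0
p = 0//2 = 0
p = 0-2 = -2
q = 0-2 = -2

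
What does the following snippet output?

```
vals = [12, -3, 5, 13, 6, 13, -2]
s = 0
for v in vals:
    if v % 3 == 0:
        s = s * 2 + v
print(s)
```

48

v=12: %3==0, s = 0*2+12 = 12
v=-3: %3==0, s = 12*2+(-3) = 21
v=5: not %3==0
v=13: not %3==0
v=6: %3==0, s = 21*2+6 = 48
v=13: not %3==0
v=-2: not %3==0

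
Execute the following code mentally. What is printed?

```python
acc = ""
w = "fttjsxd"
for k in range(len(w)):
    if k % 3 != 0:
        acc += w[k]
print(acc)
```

ttsx

k=0: skip
k=1: add 't' → 't'
k=2: add 't' → 'tt'
k=3: skip
k=4: add 's' → 'tts'
k=5: add 'x' → 'ttsx'
k=6: skip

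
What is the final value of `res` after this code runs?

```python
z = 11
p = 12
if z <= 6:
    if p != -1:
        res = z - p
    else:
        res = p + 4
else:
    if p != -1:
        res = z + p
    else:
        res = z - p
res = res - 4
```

19

z=11, p=12
z <= 6 is False; p != -1 is True
→ res = z + p = 23
res = 23-4 = 19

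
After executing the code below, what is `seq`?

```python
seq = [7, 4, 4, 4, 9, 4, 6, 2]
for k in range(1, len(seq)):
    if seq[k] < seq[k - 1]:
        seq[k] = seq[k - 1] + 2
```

k=1: 4<7, seq[1] = 7+2 = 9 → [7, 9, 4, 4, 9, 4, 6, 2]
k=2: 4<9, seq[2] = 9+2 = 11 → [7, 9, 11, 4, 9, 4, 6, 2]
k=3: 4<11, seq[3] = 11+2 = 13 → [7, 9, 11, 13, 9, 4, 6, 2]
k=4: 9<13, seq[4] = 13+2 = 15 → [7, 9, 11, 13, 15, 4, 6, 2]
k=5: 4<15, seq[5] = 15+2 = 17 → [7, 9, 11, 13, 15, 17, 6, 2]
k=6: 6<17, seq[6] = 17+2 = 19 → [7, 9, 11, 13, 15, 17, 19, 2]
k=7: 2<19, seq[7] = 19+2 = 21 → [7, 9, 11, 13, 15, 17, 19, 21]

[7, 9, 11, 13, 15, 17, 19, 21]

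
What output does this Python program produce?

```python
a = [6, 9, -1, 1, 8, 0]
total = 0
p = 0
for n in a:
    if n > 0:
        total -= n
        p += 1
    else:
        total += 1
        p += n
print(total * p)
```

n=6: >0, total = 0-6 = -6; p=1
n=9: >0, total = (-6)-9 = -15; p=2
n=-1: not >0, total = (-15)+1 = -14; p=1
n=1: >0, total = (-14)-1 = -15; p=2
n=8: >0, total = (-15)-8 = -23; p=3
n=0: not >0, total = (-23)+1 = -22; p=3
total*p = (-22)*3 = -66

-66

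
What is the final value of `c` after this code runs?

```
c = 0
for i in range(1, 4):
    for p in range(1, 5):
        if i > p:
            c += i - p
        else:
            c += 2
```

i=1,p=1: not 1>1, c = 0+2 = 2
i=1,p=2: not 1>2, c = 2+2 = 4
i=1,p=3: not 1>3, c = 4+2 = 6
i=1,p=4: not 1>4, c = 6+2 = 8
i=2,p=1: 2>1, c = 8+1 = 9
i=2,p=2: not 2>2, c = 9+2 = 11
i=2,p=3: not 2>3, c = 11+2 = 13
i=2,p=4: not 2>4, c = 13+2 = 15
i=3,p=1: 3>1, c = 15+2 = 17
i=3,p=2: 3>2, c = 17+1 = 18
i=3,p=3: not 3>3, c = 18+2 = 20
i=3,p=4: not 3>4, c = 20+2 = 22

22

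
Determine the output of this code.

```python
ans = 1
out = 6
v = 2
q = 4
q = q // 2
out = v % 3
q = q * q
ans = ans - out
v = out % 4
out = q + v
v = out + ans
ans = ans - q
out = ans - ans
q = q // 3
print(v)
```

5

q = 4//2 = 2
out = 2%3 = 2
q = 2*2 = 4
ans = 1-2 = -1
v = 2%4 = 2
out = 4+2 = 6
v = 6+(-1) = 5
ans = (-1)-4 = -5
out = (-5)-(-5) = 0
q = 4//3 = 1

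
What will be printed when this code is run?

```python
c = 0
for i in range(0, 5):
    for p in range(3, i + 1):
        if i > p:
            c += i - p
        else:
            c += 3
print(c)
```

i=3,p=3: not 3>3, c = 0+3 = 3
i=4,p=3: 4>3, c = 3+1 = 4
i=4,p=4: not 4>4, c = 4+3 = 7

7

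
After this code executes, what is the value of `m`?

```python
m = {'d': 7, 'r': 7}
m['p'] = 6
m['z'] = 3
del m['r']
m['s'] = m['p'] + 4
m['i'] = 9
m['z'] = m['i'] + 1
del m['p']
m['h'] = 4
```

{'d': 7, 'z': 10, 's': 10, 'i': 9, 'h': 4}

m['p'] = 6 → {'d': 7, 'r': 7, 'p': 6}
m['z'] = 3 → {'d': 7, 'r': 7, 'p': 6, 'z': 3}
del 'r' → {'d': 7, 'p': 6, 'z': 3}
m['s'] = m['p']+4 = 10 → {'d': 7, 'p': 6, 'z': 3, 's': 10}
m['i'] = 9 → {'d': 7, 'p': 6, 'z': 3, 's': 10, 'i': 9}
m['z'] = m['i']+1 = 10 → {'d': 7, 'p': 6, 'z': 10, 's': 10, 'i': 9}
del 'p' → {'d': 7, 'z': 10, 's': 10, 'i': 9}
m['h'] = 4 → {'d': 7, 'z': 10, 's': 10, 'i': 9, 'h': 4}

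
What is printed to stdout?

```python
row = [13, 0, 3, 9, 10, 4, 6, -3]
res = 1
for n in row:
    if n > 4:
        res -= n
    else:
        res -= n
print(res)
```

n=13: >4, res = 1-13 = -12
n=0: not >4, res = (-12)-0 = -12
n=3: not >4, res = (-12)-3 = -15
n=9: >4, res = (-15)-9 = -24
n=10: >4, res = (-24)-10 = -34
n=4: not >4, res = (-34)-4 = -38
n=6: >4, res = (-38)-6 = -44
n=-3: not >4, res = (-44)-(-3) = -41

-41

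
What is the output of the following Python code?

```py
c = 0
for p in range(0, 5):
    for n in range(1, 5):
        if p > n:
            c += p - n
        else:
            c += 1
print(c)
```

p=0,n=1: not 0>1, c = 0+1 = 1
p=0,n=2: not 0>2, c = 1+1 = 2
p=0,n=3: not 0>3, c = 2+1 = 3
p=0,n=4: not 0>4, c = 3+1 = 4
p=1,n=1: not 1>1, c = 4+1 = 5
p=1,n=2: not 1>2, c = 5+1 = 6
p=1,n=3: not 1>3, c = 6+1 = 7
p=1,n=4: not 1>4, c = 7+1 = 8
p=2,n=1: 2>1, c = 8+1 = 9
p=2,n=2: not 2>2, c = 9+1 = 10
p=2,n=3: not 2>3, c = 10+1 = 11
p=2,n=4: not 2>4, c = 11+1 = 12
p=3,n=1: 3>1, c = 12+2 = 14
p=3,n=2: 3>2, c = 14+1 = 15
p=3,n=3: not 3>3, c = 15+1 = 16
p=3,n=4: not 3>4, c = 16+1 = 17
p=4,n=1: 4>1, c = 17+3 = 20
p=4,n=2: 4>2, c = 20+2 = 22
p=4,n=3: 4>3, c = 22+1 = 23
p=4,n=4: not 4>4, c = 23+1 = 24

24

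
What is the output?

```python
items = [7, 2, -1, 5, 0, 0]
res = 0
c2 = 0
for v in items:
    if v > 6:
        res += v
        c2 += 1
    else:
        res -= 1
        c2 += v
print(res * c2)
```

v=7: >6, res = 0+7 = 7; c2=1
v=2: not >6, res = 7-1 = 6; c2=3
v=-1: not >6, res = 6-1 = 5; c2=2
v=5: not >6, res = 5-1 = 4; c2=7
v=0: not >6, res = 4-1 = 3; c2=7
v=0: not >6, res = 3-1 = 2; c2=7
res*c2 = 2*7 = 14

14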